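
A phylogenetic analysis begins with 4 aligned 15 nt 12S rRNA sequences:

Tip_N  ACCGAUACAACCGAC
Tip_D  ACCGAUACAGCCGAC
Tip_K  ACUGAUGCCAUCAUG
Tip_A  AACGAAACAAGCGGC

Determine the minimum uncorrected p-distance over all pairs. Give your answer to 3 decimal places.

0.067

Pairwise Hamming distances:
  Tip_N vs Tip_D: 1
  Tip_N vs Tip_K: 7
  Tip_N vs Tip_A: 4
  Tip_D vs Tip_K: 8
  Tip_D vs Tip_A: 5
  Tip_K vs Tip_A: 9
The smallest is 1 mismatch, between Tip_N and Tip_D; p = 1/15 = 0.067.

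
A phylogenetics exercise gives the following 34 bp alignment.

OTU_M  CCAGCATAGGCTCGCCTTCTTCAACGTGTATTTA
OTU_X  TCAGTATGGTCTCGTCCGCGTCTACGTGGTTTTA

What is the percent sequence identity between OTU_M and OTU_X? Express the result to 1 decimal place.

67.6%

Mismatches occur at site 1 (C→T), site 5 (C→T), site 8 (A→G), site 10 (G→T), site 15 (C→T), site 17 (T→C), site 18 (T→G), site 20 (T→G), site 23 (A→T), site 29 (T→G), site 30 (A→T).
23 of the 34 sites match, so the percent identity is 23/34 × 100 = 67.6%.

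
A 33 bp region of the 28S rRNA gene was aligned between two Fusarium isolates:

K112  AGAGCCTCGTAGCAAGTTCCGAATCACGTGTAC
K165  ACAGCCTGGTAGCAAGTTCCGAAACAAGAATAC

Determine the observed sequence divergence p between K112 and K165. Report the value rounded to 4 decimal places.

Differing sites — 2:G/C; 8:C/G; 24:T/A; 27:C/A; 29:T/A; 30:G/A.
There are 6 differences over 33 sites, so p = 6/33 = 0.1818.

0.1818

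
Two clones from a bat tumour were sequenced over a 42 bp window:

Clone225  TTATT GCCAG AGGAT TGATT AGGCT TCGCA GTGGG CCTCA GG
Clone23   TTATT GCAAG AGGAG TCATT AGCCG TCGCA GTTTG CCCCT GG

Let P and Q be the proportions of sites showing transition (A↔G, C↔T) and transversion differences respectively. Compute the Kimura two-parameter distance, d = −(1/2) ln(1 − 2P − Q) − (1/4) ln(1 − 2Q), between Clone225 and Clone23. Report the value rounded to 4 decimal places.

0.2559

Differing sites — 8:C/A (Tv); 15:T/G (Tv); 17:G/C (Tv); 23:G/C (Tv); 25:T/G (Tv); 33:G/T (Tv); 34:G/T (Tv); 38:T/C (Ti); 40:A/T (Tv).
Of the 9 differences, 1 transition and 8 transversions over 42 sites: P = 1/42 = 0.023810, Q = 8/42 = 0.190476.
d = −0.5·ln(0.761904) − 0.25·ln(0.619048) = −0.5·(-0.271935) − 0.25·(-0.479572) = 0.2559.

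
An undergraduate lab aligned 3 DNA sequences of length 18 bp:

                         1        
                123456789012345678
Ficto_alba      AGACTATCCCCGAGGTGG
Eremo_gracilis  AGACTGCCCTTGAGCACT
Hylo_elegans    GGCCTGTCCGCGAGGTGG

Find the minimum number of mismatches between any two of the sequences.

4

Pairwise Hamming distances:
  Ficto_alba vs Eremo_gracilis: 8
  Ficto_alba vs Hylo_elegans: 4
  Eremo_gracilis vs Hylo_elegans: 9
The smallest is 4, between Ficto_alba and Hylo_elegans.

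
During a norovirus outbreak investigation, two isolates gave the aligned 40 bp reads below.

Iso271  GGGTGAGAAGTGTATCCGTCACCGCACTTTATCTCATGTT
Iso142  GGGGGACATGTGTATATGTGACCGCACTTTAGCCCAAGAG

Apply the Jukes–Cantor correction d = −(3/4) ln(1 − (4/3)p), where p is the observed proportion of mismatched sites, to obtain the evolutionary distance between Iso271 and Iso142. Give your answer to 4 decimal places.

0.3426

Differing sites — 4:T/G; 7:G/C; 9:A/T; 16:C/A; 17:C/T; 20:C/G; 32:T/G; 34:T/C; 37:T/A; 39:T/A; 40:T/G.
p = 11/40 = 0.275000.
d = −0.75 · ln(1 − (4/3)·0.275000) = −0.75 · ln(0.633333) = −0.75 · (-0.456759) = 0.3426.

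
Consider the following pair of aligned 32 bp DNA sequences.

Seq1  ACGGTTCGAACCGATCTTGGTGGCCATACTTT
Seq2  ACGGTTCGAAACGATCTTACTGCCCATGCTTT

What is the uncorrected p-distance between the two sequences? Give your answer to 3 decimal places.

Differing sites — 11:C/A; 19:G/A; 20:G/C; 23:G/C; 28:A/G.
There are 5 differences over 32 sites, so p = 5/32 = 0.156.

0.156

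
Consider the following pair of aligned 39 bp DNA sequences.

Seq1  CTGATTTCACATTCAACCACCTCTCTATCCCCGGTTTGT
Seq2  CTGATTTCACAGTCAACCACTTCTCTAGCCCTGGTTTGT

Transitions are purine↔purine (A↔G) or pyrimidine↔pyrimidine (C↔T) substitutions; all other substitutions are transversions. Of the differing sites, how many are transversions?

The sequences differ at positions 12 (T/G, transversion), 21 (C/T, transition), 28 (T/G, transversion), 32 (C/T, transition).
Of the 4 differences, 2 transitions and 2 transversions, so the answer is 2.

2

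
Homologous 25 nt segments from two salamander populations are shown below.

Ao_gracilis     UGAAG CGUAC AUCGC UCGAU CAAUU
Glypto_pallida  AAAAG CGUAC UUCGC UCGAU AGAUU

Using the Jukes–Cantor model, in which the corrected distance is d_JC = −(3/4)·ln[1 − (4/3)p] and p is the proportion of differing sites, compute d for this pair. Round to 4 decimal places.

The sequences differ at positions 1 (U/A), 2 (G/A), 11 (A/U), 21 (C/A), 22 (A/G).
p = 5/25 = 0.200000.
d = −0.75 · ln(1 − (4/3)·0.200000) = −0.75 · ln(0.733333) = −0.75 · (-0.310155) = 0.2326.

0.2326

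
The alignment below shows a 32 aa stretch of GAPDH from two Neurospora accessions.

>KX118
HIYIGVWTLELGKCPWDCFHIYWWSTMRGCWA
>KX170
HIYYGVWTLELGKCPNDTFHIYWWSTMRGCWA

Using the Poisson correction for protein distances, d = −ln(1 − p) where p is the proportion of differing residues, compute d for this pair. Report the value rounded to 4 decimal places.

0.0984

The sequences differ at positions 4 (I/Y), 16 (W/N), 18 (C/T).
p = 3/32 = 0.093750.
d = −ln(1 − 0.093750) = −ln(0.906250) = 0.0984.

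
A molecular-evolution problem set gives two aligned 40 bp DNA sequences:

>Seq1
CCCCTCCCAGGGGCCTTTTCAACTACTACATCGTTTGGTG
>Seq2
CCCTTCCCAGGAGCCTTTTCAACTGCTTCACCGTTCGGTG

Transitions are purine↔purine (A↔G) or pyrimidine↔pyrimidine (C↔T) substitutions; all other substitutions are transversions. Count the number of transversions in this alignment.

1

Differing sites — 4:C/T (Ti); 12:G/A (Ti); 25:A/G (Ti); 28:A/T (Tv); 31:T/C (Ti); 36:T/C (Ti).
Of the 6 differences, 5 transitions and 1 transversion, so the answer is 1.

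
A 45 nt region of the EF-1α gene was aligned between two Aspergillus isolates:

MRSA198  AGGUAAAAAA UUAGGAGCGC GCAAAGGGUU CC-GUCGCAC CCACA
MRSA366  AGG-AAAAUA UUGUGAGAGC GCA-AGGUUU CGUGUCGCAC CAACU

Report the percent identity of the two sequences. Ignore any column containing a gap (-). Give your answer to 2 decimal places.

80.95%

Excluding the 3 gap columns leaves 42 comparable sites.
The sequences differ at positions 9 (A/U), 13 (A/G), 14 (G/U), 18 (C/A), 28 (G/U), 32 (C/G), 42 (C/A), 45 (A/U).
34 of the 42 comparable sites match, so the percent identity is 34/42 × 100 = 80.95%.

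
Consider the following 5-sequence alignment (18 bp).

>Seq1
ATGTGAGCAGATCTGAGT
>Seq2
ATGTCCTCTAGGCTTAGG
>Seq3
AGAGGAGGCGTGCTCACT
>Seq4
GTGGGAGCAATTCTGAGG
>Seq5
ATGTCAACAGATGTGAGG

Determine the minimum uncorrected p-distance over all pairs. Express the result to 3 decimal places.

0.222

Pairwise Hamming distances:
  Seq1 vs Seq2: 9
  Seq1 vs Seq3: 9
  Seq1 vs Seq4: 5
  Seq1 vs Seq5: 4
  Seq2 vs Seq3: 13
  Seq2 vs Seq4: 9
  Seq2 vs Seq5: 8
  Seq3 vs Seq4: 10
  Seq3 vs Seq5: 13
  Seq4 vs Seq5: 7
The smallest is 4 mismatches, between Seq1 and Seq5; p = 4/18 = 0.222.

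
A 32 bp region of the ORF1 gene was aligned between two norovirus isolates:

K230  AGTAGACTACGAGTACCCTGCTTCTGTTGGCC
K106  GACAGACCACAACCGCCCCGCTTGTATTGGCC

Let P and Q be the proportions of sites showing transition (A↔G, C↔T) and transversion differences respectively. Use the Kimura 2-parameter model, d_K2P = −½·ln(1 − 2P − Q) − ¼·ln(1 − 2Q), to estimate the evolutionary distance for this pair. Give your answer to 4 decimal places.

Differing sites — 1:A/G (Ti); 2:G/A (Ti); 3:T/C (Ti); 8:T/C (Ti); 11:G/A (Ti); 13:G/C (Tv); 14:T/C (Ti); 15:A/G (Ti); 19:T/C (Ti); 24:C/G (Tv); 26:G/A (Ti).
Of the 11 differences, 9 transitions and 2 transversions over 32 sites: P = 9/32 = 0.281250, Q = 2/32 = 0.062500.
d = −0.5·ln(0.375000) − 0.25·ln(0.875000) = −0.5·(-0.980829) − 0.25·(-0.133531) = 0.5238.

0.5238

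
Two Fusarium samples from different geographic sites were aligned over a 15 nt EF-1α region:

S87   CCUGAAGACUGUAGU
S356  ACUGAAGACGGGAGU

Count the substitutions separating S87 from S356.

Differing sites — 1:C/A; 10:U/G; 12:U/G.
That gives 3 mismatches out of 15 aligned sites, so the Hamming distance is 3.

3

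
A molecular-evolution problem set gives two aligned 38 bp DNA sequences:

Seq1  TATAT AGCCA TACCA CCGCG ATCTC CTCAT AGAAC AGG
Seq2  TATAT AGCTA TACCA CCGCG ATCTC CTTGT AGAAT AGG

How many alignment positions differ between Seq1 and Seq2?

4

The sequences differ at positions 9 (C/T), 28 (C/T), 29 (A/G), 35 (C/T).
That gives 4 mismatches out of 38 aligned sites, so the Hamming distance is 4.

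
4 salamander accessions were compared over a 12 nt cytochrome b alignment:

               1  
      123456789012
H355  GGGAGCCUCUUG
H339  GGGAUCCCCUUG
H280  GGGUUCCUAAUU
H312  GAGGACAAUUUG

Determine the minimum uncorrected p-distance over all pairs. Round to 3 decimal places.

Pairwise Hamming distances:
  H355 vs H339: 2
  H355 vs H280: 5
  H355 vs H312: 6
  H339 vs H280: 5
  H339 vs H312: 6
  H280 vs H312: 8
The smallest is 2 mismatches, between H355 and H339; p = 2/12 = 0.167.

0.167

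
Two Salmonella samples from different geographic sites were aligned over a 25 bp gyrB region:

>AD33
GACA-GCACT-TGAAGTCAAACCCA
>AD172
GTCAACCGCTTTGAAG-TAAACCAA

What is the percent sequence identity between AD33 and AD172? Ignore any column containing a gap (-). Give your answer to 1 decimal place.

77.3%

Excluding the 3 gap columns leaves 22 comparable sites.
Differing sites — 2:A/T; 6:G/C; 8:A/G; 18:C/T; 24:C/A.
17 of the 22 comparable sites match, so the percent identity is 17/22 × 100 = 77.3%.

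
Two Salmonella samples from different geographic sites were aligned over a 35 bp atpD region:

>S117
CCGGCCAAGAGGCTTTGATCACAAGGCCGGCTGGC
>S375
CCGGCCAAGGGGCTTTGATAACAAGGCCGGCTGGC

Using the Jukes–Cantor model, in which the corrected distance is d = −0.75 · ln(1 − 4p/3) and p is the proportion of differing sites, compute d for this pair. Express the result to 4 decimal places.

0.0594

Differing sites — 10:A/G; 20:C/A.
p = 2/35 = 0.057143.
d = −0.75 · ln(1 − (4/3)·0.057143) = −0.75 · ln(0.923809) = −0.75 · (-0.079250) = 0.0594.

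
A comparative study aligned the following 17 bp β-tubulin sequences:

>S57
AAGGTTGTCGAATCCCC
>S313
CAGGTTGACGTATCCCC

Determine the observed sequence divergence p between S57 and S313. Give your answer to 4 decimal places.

0.1765

Differing sites — 1:A/C; 8:T/A; 11:A/T.
There are 3 differences over 17 sites, so p = 3/17 = 0.1765.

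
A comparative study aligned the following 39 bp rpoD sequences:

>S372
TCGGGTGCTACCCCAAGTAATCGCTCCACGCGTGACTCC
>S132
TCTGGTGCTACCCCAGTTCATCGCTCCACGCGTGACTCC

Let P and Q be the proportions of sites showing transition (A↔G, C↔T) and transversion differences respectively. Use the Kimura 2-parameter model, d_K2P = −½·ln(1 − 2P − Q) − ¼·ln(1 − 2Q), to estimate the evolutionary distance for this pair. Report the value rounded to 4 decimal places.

The sequences differ at positions 3 (G/T, transversion), 16 (A/G, transition), 17 (G/T, transversion), 19 (A/C, transversion).
Of the 4 differences, 1 transition and 3 transversions over 39 sites: P = 1/39 = 0.025641, Q = 3/39 = 0.076923.
d = −0.5·ln(0.871795) − 0.25·ln(0.846154) = −0.5·(-0.137201) − 0.25·(-0.167054) = 0.1104.

0.1104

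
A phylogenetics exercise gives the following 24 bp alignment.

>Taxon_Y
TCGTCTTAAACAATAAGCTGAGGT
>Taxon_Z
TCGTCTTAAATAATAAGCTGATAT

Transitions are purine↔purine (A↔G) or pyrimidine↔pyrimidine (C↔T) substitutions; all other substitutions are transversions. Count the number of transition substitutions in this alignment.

2

Mismatches occur at site 11 (C↔T, transition), site 22 (G↔T, transversion), site 23 (G↔A, transition).
Of the 3 differences, 2 transitions and 1 transversion, so the answer is 2.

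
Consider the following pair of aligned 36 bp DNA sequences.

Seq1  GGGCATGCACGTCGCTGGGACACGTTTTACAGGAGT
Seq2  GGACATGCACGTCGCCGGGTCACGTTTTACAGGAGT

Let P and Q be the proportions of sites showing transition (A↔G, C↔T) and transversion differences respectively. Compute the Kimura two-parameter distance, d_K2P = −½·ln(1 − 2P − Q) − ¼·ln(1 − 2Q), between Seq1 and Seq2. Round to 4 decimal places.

Mismatches occur at site 3 (G→A, transition), site 16 (T→C, transition), site 20 (A→T, transversion).
Of the 3 differences, 2 transitions and 1 transversion over 36 sites: P = 2/36 = 0.055556, Q = 1/36 = 0.027778.
d = −0.5·ln(0.861110) − 0.25·ln(0.944444) = −0.5·(-0.149533) − 0.25·(-0.057159) = 0.0891.

0.0891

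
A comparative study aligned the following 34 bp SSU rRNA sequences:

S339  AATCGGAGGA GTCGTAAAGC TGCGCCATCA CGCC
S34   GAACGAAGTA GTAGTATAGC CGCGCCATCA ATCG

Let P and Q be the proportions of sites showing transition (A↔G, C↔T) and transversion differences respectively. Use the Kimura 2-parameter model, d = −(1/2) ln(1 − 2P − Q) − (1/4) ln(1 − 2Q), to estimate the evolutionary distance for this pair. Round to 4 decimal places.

Differing sites — 1:A/G (Ti); 3:T/A (Tv); 6:G/A (Ti); 9:G/T (Tv); 13:C/A (Tv); 17:A/T (Tv); 21:T/C (Ti); 31:C/A (Tv); 32:G/T (Tv); 34:C/G (Tv).
Of the 10 differences, 3 transitions and 7 transversions over 34 sites: P = 3/34 = 0.088235, Q = 7/34 = 0.205882.
d = −0.5·ln(0.617648) − 0.25·ln(0.588236) = −0.5·(-0.481837) − 0.25·(-0.530627) = 0.3736.

0.3736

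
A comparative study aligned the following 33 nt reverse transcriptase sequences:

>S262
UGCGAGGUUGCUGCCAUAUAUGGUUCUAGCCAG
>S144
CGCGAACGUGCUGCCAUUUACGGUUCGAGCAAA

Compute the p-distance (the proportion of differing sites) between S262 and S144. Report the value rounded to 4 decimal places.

Mismatches occur at site 1 (U↔C), site 6 (G↔A), site 7 (G↔C), site 8 (U↔G), site 18 (A↔U), site 21 (U↔C), site 27 (U↔G), site 31 (C↔A), site 33 (G↔A).
There are 9 differences over 33 sites, so p = 9/33 = 0.2727.

0.2727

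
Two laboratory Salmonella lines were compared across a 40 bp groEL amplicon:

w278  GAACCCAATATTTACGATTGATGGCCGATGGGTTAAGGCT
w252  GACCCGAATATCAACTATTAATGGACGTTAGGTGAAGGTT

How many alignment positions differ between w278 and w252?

11

Differing sites — 3:A/C; 6:C/G; 12:T/C; 13:T/A; 16:G/T; 20:G/A; 25:C/A; 28:A/T; 30:G/A; 34:T/G; 39:C/T.
That gives 11 mismatches out of 40 aligned sites, so the Hamming distance is 11.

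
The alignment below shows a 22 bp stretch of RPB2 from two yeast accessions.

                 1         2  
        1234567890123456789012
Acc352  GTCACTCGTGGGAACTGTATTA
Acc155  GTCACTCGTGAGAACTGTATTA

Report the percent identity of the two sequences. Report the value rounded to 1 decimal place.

95.5%

Differing sites — 11:G/A.
21 of the 22 sites match, so the percent identity is 21/22 × 100 = 95.5%.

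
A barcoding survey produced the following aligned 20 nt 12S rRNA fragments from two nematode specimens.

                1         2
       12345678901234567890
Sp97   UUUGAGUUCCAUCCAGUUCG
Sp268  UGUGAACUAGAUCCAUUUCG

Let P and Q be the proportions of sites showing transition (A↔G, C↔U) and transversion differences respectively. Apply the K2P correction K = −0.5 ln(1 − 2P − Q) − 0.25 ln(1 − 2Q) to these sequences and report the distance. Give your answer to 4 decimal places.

The sequences differ at positions 2 (U/G, transversion), 6 (G/A, transition), 7 (U/C, transition), 9 (C/A, transversion), 10 (C/G, transversion), 16 (G/U, transversion).
Of the 6 differences, 2 transitions and 4 transversions over 20 sites: P = 2/20 = 0.100000, Q = 4/20 = 0.200000.
d = −0.5·ln(0.600000) − 0.25·ln(0.600000) = −0.5·(-0.510826) − 0.25·(-0.510826) = 0.3831.

0.3831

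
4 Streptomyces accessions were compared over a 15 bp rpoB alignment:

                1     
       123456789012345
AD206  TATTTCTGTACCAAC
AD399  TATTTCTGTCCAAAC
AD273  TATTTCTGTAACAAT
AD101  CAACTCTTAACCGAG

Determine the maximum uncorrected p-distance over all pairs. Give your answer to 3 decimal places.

0.600

Pairwise Hamming distances:
  AD206 vs AD399: 2
  AD206 vs AD273: 2
  AD206 vs AD101: 7
  AD399 vs AD273: 4
  AD399 vs AD101: 9
  AD273 vs AD101: 8
The largest is 9 mismatches, between AD399 and AD101; p = 9/15 = 0.600.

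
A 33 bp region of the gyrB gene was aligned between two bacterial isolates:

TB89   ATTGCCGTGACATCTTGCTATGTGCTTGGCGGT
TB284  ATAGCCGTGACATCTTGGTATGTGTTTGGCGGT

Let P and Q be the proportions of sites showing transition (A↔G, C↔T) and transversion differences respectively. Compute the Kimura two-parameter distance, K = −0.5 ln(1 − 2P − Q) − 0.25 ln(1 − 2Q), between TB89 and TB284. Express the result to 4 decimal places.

0.0969

Differing sites — 3:T/A (Tv); 18:C/G (Tv); 25:C/T (Ti).
Of the 3 differences, 1 transition and 2 transversions over 33 sites: P = 1/33 = 0.030303, Q = 2/33 = 0.060606.
d = −0.5·ln(0.878788) − 0.25·ln(0.878788) = −0.5·(-0.129212) − 0.25·(-0.129212) = 0.0969.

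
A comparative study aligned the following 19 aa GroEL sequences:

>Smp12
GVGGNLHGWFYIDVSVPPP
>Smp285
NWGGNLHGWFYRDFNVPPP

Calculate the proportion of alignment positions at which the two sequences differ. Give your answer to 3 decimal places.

The sequences differ at positions 1 (G/N), 2 (V/W), 12 (I/R), 14 (V/F), 15 (S/N).
There are 5 differences over 19 sites, so p = 5/19 = 0.263.

0.263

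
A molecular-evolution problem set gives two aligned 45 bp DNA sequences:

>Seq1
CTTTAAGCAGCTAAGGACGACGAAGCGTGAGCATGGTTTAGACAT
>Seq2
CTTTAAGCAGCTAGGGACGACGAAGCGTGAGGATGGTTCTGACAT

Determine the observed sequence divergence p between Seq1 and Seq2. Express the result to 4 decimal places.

Differing sites — 14:A/G; 32:C/G; 39:T/C; 40:A/T.
There are 4 differences over 45 sites, so p = 4/45 = 0.0889.

0.0889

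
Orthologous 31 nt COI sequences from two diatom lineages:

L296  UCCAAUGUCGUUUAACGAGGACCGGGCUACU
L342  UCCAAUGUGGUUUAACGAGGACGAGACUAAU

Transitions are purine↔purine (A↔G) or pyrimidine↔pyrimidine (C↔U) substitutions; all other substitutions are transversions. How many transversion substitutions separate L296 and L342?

3

Mismatches occur at site 9 (C/G, transversion), site 23 (C/G, transversion), site 24 (G/A, transition), site 26 (G/A, transition), site 30 (C/A, transversion).
Of the 5 differences, 2 transitions and 3 transversions, so the answer is 3.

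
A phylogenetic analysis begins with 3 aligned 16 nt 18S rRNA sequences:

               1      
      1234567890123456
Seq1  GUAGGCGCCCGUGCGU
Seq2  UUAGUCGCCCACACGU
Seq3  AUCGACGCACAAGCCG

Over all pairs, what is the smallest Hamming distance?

5

Pairwise Hamming distances:
  Seq1 vs Seq2: 5
  Seq1 vs Seq3: 8
  Seq2 vs Seq3: 8
The smallest is 5, between Seq1 and Seq2.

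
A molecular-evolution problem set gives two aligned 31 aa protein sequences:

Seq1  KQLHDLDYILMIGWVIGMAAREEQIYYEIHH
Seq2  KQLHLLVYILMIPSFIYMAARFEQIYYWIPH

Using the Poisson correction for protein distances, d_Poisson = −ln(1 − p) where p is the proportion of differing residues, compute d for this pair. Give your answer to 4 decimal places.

0.3429

The sequences differ at positions 5 (D/L), 7 (D/V), 13 (G/P), 14 (W/S), 15 (V/F), 17 (G/Y), 22 (E/F), 28 (E/W), 30 (H/P).
p = 9/31 = 0.290323.
d = −ln(1 − 0.290323) = −ln(0.709677) = 0.3429.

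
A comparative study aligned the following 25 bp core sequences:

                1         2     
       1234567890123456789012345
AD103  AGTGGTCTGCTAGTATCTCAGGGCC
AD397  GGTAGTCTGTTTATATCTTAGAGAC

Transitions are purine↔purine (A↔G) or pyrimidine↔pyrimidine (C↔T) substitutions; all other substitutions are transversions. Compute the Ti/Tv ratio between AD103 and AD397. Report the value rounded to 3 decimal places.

3.000

Mismatches occur at site 1 (A↔G, transition), site 4 (G↔A, transition), site 10 (C↔T, transition), site 12 (A↔T, transversion), site 13 (G↔A, transition), site 19 (C↔T, transition), site 22 (G↔A, transition), site 24 (C↔A, transversion).
Of the 8 differences, 6 transitions and 2 transversions, so Ti/Tv = 6/2 = 3.000.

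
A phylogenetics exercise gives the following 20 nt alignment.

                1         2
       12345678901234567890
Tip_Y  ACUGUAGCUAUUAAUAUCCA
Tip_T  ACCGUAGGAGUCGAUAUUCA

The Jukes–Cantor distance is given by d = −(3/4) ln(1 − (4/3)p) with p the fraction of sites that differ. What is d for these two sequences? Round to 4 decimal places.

Differing sites — 3:U/C; 8:C/G; 9:U/A; 10:A/G; 12:U/C; 13:A/G; 18:C/U.
p = 7/20 = 0.350000.
d = −0.75 · ln(1 − (4/3)·0.350000) = −0.75 · ln(0.533333) = −0.75 · (-0.628609) = 0.4715.

0.4715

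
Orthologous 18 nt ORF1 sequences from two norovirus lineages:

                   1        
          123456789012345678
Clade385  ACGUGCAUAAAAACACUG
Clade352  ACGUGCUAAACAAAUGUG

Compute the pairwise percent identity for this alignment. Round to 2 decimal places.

The sequences differ at positions 7 (A/U), 8 (U/A), 11 (A/C), 14 (C/A), 15 (A/U), 16 (C/G).
12 of the 18 sites match, so the percent identity is 12/18 × 100 = 66.67%.

66.67%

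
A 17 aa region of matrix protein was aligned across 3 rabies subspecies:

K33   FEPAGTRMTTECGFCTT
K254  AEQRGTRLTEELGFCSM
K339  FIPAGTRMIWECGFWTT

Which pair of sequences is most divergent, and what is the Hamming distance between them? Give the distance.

11

Pairwise Hamming distances:
  K33 vs K254: 8
  K33 vs K339: 4
  K254 vs K339: 11
The largest is 11, between K254 and K339.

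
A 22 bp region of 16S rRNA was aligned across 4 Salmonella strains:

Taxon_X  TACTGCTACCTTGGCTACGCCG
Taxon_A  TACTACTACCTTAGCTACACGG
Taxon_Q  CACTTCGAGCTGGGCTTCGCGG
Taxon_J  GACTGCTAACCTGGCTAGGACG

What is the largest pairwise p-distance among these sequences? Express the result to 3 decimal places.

Pairwise Hamming distances:
  Taxon_X vs Taxon_A: 4
  Taxon_X vs Taxon_Q: 7
  Taxon_X vs Taxon_J: 5
  Taxon_A vs Taxon_Q: 8
  Taxon_A vs Taxon_J: 9
  Taxon_Q vs Taxon_J: 10
The largest is 10 mismatches, between Taxon_Q and Taxon_J; p = 10/22 = 0.455.

0.455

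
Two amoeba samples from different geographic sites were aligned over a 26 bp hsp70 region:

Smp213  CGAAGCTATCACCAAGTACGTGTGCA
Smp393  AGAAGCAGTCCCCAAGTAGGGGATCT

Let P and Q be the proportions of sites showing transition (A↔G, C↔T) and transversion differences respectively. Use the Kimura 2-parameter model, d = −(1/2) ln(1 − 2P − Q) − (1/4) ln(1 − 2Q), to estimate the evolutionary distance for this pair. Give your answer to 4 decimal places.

0.4816

Mismatches occur at site 1 (C→A, transversion), site 7 (T→A, transversion), site 8 (A→G, transition), site 11 (A→C, transversion), site 19 (C→G, transversion), site 21 (T→G, transversion), site 23 (T→A, transversion), site 24 (G→T, transversion), site 26 (A→T, transversion).
Of the 9 differences, 1 transition and 8 transversions over 26 sites: P = 1/26 = 0.038462, Q = 8/26 = 0.307692.
d = −0.5·ln(0.615384) − 0.25·ln(0.384616) = −0.5·(-0.485509) − 0.25·(-0.955510) = 0.4816.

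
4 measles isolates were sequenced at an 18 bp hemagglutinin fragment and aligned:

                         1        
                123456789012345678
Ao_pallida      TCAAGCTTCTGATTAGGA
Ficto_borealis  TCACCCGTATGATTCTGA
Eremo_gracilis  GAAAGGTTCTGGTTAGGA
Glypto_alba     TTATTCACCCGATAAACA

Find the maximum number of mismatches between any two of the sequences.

12

Pairwise Hamming distances:
  Ao_pallida vs Ficto_borealis: 6
  Ao_pallida vs Eremo_gracilis: 4
  Ao_pallida vs Glypto_alba: 9
  Ficto_borealis vs Eremo_gracilis: 10
  Ficto_borealis vs Glypto_alba: 11
  Eremo_gracilis vs Glypto_alba: 12
The largest is 12, between Eremo_gracilis and Glypto_alba.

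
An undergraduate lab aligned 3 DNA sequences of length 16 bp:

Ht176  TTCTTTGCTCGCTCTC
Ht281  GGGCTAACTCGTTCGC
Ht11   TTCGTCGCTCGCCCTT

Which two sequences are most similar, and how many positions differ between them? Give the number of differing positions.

Pairwise Hamming distances:
  Ht176 vs Ht281: 8
  Ht176 vs Ht11: 4
  Ht281 vs Ht11: 10
The smallest is 4, between Ht176 and Ht11.

4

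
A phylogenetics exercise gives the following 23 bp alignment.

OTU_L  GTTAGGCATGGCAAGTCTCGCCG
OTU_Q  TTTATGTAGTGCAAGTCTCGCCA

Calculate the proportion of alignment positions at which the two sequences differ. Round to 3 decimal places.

Mismatches occur at site 1 (G/T), site 5 (G/T), site 7 (C/T), site 9 (T/G), site 10 (G/T), site 23 (G/A).
There are 6 differences over 23 sites, so p = 6/23 = 0.261.

0.261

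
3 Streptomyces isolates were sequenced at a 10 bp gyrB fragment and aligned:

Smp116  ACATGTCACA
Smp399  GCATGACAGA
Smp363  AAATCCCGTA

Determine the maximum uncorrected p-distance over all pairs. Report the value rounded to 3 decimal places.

Pairwise Hamming distances:
  Smp116 vs Smp399: 3
  Smp116 vs Smp363: 5
  Smp399 vs Smp363: 6
The largest is 6 mismatches, between Smp399 and Smp363; p = 6/10 = 0.600.

0.600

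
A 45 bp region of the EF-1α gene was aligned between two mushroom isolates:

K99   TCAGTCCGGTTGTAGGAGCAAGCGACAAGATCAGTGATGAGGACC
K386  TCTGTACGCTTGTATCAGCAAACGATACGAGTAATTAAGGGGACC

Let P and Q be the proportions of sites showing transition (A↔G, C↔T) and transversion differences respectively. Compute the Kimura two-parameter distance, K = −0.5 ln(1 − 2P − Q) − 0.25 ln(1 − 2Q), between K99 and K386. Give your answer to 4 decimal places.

The sequences differ at positions 3 (A/T, transversion), 6 (C/A, transversion), 9 (G/C, transversion), 15 (G/T, transversion), 16 (G/C, transversion), 22 (G/A, transition), 26 (C/T, transition), 28 (A/C, transversion), 31 (T/G, transversion), 32 (C/T, transition), 34 (G/A, transition), 36 (G/T, transversion), 38 (T/A, transversion), 40 (A/G, transition).
Of the 14 differences, 5 transitions and 9 transversions over 45 sites: P = 5/45 = 0.111111, Q = 9/45 = 0.200000.
d = −0.5·ln(0.577778) − 0.25·ln(0.600000) = −0.5·(-0.548566) − 0.25·(-0.510826) = 0.4020.

0.4020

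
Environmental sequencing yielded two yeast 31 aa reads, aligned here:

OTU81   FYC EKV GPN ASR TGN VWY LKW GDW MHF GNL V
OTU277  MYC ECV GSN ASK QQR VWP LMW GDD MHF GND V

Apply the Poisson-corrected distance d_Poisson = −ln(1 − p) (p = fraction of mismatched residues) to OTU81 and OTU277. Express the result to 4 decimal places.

Mismatches occur at site 1 (F→M), site 5 (K→C), site 8 (P→S), site 12 (R→K), site 13 (T→Q), site 14 (G→Q), site 15 (N→R), site 18 (Y→P), site 20 (K→M), site 24 (W→D), site 30 (L→D).
p = 11/31 = 0.354839.
d = −ln(1 − 0.354839) = −ln(0.645161) = 0.4383.

0.4383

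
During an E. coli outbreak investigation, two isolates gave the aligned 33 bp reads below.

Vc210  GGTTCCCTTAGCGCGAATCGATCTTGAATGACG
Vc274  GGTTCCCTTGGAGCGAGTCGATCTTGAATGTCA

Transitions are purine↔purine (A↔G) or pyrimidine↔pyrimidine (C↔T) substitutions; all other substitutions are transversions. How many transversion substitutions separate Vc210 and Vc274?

2

The sequences differ at positions 10 (A/G, transition), 12 (C/A, transversion), 17 (A/G, transition), 31 (A/T, transversion), 33 (G/A, transition).
Of the 5 differences, 3 transitions and 2 transversions, so the answer is 2.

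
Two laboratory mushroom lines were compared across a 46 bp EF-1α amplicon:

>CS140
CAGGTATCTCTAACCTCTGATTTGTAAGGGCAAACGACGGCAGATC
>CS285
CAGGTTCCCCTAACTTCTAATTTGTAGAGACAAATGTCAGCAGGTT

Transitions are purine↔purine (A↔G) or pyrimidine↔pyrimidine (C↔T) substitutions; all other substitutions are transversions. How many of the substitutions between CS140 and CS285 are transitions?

11

The sequences differ at positions 6 (A/T, transversion), 7 (T/C, transition), 9 (T/C, transition), 15 (C/T, transition), 19 (G/A, transition), 27 (A/G, transition), 28 (G/A, transition), 30 (G/A, transition), 35 (C/T, transition), 37 (A/T, transversion), 39 (G/A, transition), 44 (A/G, transition), 46 (C/T, transition).
Of the 13 differences, 11 transitions and 2 transversions, so the answer is 11.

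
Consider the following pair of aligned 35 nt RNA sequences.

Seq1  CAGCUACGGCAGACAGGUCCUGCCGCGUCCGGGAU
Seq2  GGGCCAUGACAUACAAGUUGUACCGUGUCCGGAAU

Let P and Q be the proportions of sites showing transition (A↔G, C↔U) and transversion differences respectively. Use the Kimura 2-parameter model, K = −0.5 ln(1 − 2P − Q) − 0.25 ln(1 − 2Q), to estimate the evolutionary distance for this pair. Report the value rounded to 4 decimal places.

The sequences differ at positions 1 (C/G, transversion), 2 (A/G, transition), 5 (U/C, transition), 7 (C/U, transition), 9 (G/A, transition), 12 (G/U, transversion), 16 (G/A, transition), 19 (C/U, transition), 20 (C/G, transversion), 22 (G/A, transition), 26 (C/U, transition), 33 (G/A, transition).
Of the 12 differences, 9 transitions and 3 transversions over 35 sites: P = 9/35 = 0.257143, Q = 3/35 = 0.085714.
d = −0.5·ln(0.400000) − 0.25·ln(0.828572) = −0.5·(-0.916291) − 0.25·(-0.188052) = 0.5052.

0.5052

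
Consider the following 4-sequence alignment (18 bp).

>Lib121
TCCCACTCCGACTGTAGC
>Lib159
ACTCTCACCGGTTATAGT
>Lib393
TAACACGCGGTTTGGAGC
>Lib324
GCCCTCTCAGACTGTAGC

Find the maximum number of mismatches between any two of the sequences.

Pairwise Hamming distances:
  Lib121 vs Lib159: 8
  Lib121 vs Lib393: 7
  Lib121 vs Lib324: 3
  Lib159 vs Lib393: 10
  Lib159 vs Lib324: 8
  Lib393 vs Lib324: 9
The largest is 10, between Lib159 and Lib393.

10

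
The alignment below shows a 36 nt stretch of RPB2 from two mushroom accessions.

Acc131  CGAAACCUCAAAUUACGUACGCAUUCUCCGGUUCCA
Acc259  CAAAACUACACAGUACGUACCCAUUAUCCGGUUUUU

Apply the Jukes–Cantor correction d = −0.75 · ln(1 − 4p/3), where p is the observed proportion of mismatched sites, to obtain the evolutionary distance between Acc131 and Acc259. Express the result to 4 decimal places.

Mismatches occur at site 2 (G/A), site 7 (C/U), site 8 (U/A), site 11 (A/C), site 13 (U/G), site 21 (G/C), site 26 (C/A), site 34 (C/U), site 35 (C/U), site 36 (A/U).
p = 10/36 = 0.277778.
d = −0.75 · ln(1 − (4/3)·0.277778) = −0.75 · ln(0.629629) = −0.75 · (-0.462625) = 0.3470.

0.3470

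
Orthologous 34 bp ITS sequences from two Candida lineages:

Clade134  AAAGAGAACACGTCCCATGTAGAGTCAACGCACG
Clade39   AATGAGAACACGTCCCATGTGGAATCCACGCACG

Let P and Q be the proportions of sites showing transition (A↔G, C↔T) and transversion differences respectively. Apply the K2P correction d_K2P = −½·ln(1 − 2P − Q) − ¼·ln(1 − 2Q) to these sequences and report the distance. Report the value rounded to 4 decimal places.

Differing sites — 3:A/T (Tv); 21:A/G (Ti); 24:G/A (Ti); 27:A/C (Tv).
Of the 4 differences, 2 transitions and 2 transversions over 34 sites: P = 2/34 = 0.058824, Q = 2/34 = 0.058824.
d = −0.5·ln(0.823528) − 0.25·ln(0.882352) = −0.5·(-0.194158) − 0.25·(-0.125164) = 0.1284.

0.1284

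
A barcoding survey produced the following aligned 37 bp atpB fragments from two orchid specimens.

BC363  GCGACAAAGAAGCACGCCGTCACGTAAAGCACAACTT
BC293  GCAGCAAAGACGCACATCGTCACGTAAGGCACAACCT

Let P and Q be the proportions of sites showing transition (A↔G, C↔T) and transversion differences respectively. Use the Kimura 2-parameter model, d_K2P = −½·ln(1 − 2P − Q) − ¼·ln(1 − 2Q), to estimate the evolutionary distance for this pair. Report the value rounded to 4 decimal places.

0.2303

Mismatches occur at site 3 (G/A, transition), site 4 (A/G, transition), site 11 (A/C, transversion), site 16 (G/A, transition), site 17 (C/T, transition), site 28 (A/G, transition), site 36 (T/C, transition).
Of the 7 differences, 6 transitions and 1 transversion over 37 sites: P = 6/37 = 0.162162, Q = 1/37 = 0.027027.
d = −0.5·ln(0.648649) − 0.25·ln(0.945946) = −0.5·(-0.432864) − 0.25·(-0.055570) = 0.2303.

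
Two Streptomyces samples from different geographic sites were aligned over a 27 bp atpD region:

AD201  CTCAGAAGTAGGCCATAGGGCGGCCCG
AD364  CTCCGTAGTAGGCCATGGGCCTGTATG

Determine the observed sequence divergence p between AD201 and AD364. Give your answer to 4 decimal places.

Differing sites — 4:A/C; 6:A/T; 17:A/G; 20:G/C; 22:G/T; 24:C/T; 25:C/A; 26:C/T.
There are 8 differences over 27 sites, so p = 8/27 = 0.2963.

0.2963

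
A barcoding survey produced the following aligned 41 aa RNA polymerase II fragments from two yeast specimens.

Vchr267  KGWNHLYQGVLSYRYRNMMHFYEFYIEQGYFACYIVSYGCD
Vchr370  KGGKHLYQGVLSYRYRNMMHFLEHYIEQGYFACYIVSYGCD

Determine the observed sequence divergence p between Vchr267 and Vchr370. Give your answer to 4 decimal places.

0.0976

The sequences differ at positions 3 (W/G), 4 (N/K), 22 (Y/L), 24 (F/H).
There are 4 differences over 41 sites, so p = 4/41 = 0.0976.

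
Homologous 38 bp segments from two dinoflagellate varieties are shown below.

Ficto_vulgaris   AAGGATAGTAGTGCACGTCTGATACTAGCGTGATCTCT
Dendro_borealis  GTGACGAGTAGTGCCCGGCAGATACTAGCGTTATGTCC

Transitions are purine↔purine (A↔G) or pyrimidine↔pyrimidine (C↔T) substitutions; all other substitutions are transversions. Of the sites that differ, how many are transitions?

3

Mismatches occur at site 1 (A↔G, transition), site 2 (A↔T, transversion), site 4 (G↔A, transition), site 5 (A↔C, transversion), site 6 (T↔G, transversion), site 15 (A↔C, transversion), site 18 (T↔G, transversion), site 20 (T↔A, transversion), site 32 (G↔T, transversion), site 35 (C↔G, transversion), site 38 (T↔C, transition).
Of the 11 differences, 3 transitions and 8 transversions, so the answer is 3.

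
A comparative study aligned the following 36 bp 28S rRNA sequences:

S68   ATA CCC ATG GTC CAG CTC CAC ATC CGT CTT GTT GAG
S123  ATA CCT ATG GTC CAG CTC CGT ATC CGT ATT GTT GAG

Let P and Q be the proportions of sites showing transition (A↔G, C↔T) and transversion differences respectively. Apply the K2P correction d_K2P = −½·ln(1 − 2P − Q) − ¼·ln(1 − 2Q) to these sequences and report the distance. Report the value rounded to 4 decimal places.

0.1224

Differing sites — 6:C/T (Ti); 20:A/G (Ti); 21:C/T (Ti); 28:C/A (Tv).
Of the 4 differences, 3 transitions and 1 transversion over 36 sites: P = 3/36 = 0.083333, Q = 1/36 = 0.027778.
d = −0.5·ln(0.805556) − 0.25·ln(0.944444) = −0.5·(-0.216223) − 0.25·(-0.057159) = 0.1224.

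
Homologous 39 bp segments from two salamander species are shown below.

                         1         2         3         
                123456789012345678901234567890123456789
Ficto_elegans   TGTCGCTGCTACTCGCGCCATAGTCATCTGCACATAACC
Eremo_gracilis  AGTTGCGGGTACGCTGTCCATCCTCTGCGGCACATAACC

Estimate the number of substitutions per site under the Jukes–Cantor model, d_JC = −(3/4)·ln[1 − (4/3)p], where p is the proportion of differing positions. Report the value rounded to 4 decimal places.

Differing sites — 1:T/A; 4:C/T; 7:T/G; 9:C/G; 13:T/G; 15:G/T; 16:C/G; 17:G/T; 22:A/C; 23:G/C; 26:A/T; 27:T/G; 29:T/G.
p = 13/39 = 0.333333.
d = −0.75 · ln(1 − (4/3)·0.333333) = −0.75 · ln(0.555556) = −0.75 · (-0.587786) = 0.4408.

0.4408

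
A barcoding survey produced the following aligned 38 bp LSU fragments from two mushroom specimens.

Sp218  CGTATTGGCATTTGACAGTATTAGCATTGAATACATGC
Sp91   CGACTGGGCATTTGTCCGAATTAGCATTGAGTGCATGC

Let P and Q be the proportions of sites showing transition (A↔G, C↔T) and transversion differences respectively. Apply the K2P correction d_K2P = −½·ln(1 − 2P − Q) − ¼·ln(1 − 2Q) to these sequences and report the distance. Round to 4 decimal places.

0.2476

Differing sites — 3:T/A (Tv); 4:A/C (Tv); 6:T/G (Tv); 15:A/T (Tv); 17:A/C (Tv); 19:T/A (Tv); 31:A/G (Ti); 33:A/G (Ti).
Of the 8 differences, 2 transitions and 6 transversions over 38 sites: P = 2/38 = 0.052632, Q = 6/38 = 0.157895.
d = −0.5·ln(0.736841) − 0.25·ln(0.684210) = −0.5·(-0.305383) − 0.25·(-0.379490) = 0.2476.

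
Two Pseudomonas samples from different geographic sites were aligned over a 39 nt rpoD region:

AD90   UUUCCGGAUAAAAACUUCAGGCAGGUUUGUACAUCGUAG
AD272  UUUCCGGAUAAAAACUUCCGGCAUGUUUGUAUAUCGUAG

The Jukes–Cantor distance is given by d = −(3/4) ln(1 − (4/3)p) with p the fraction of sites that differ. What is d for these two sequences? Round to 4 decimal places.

0.0812

The sequences differ at positions 19 (A/C), 24 (G/U), 32 (C/U).
p = 3/39 = 0.076923.
d = −0.75 · ln(1 − (4/3)·0.076923) = −0.75 · ln(0.897436) = −0.75 · (-0.108213) = 0.0812.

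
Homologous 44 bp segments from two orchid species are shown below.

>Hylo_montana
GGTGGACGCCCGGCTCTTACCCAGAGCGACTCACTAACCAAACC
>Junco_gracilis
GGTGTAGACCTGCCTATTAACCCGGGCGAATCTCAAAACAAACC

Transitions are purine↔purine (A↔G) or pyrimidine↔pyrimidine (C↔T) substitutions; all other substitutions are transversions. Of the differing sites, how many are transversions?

10

The sequences differ at positions 5 (G/T, transversion), 7 (C/G, transversion), 8 (G/A, transition), 11 (C/T, transition), 13 (G/C, transversion), 16 (C/A, transversion), 20 (C/A, transversion), 23 (A/C, transversion), 25 (A/G, transition), 30 (C/A, transversion), 33 (A/T, transversion), 35 (T/A, transversion), 38 (C/A, transversion).
Of the 13 differences, 3 transitions and 10 transversions, so the answer is 10.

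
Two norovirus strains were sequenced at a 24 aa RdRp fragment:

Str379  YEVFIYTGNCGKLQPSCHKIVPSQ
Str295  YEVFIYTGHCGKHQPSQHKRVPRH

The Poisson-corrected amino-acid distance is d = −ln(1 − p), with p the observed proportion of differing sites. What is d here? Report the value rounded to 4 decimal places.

0.2877

Differing sites — 9:N/H; 13:L/H; 17:C/Q; 20:I/R; 23:S/R; 24:Q/H.
p = 6/24 = 0.250000.
d = −ln(1 − 0.250000) = −ln(0.750000) = 0.2877.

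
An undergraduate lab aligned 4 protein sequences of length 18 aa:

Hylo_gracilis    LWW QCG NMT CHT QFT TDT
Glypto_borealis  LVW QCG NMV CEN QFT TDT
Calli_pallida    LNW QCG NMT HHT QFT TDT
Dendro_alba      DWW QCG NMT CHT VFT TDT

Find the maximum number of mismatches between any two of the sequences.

Pairwise Hamming distances:
  Hylo_gracilis vs Glypto_borealis: 4
  Hylo_gracilis vs Calli_pallida: 2
  Hylo_gracilis vs Dendro_alba: 2
  Glypto_borealis vs Calli_pallida: 5
  Glypto_borealis vs Dendro_alba: 6
  Calli_pallida vs Dendro_alba: 4
The largest is 6, between Glypto_borealis and Dendro_alba.

6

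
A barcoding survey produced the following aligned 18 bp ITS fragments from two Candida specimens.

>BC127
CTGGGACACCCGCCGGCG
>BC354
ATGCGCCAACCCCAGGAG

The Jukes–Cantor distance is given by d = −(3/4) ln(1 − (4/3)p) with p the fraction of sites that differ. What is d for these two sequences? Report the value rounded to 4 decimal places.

0.5482

Differing sites — 1:C/A; 4:G/C; 6:A/C; 9:C/A; 12:G/C; 14:C/A; 17:C/A.
p = 7/18 = 0.388889.
d = −0.75 · ln(1 − (4/3)·0.388889) = −0.75 · ln(0.481481) = −0.75 · (-0.730889) = 0.5482.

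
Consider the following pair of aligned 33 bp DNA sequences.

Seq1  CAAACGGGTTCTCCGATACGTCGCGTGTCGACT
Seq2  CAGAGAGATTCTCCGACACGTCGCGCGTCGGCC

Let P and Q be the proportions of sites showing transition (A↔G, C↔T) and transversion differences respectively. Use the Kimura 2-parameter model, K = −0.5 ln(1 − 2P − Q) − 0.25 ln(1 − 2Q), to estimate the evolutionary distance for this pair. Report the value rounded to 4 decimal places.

The sequences differ at positions 3 (A/G, transition), 5 (C/G, transversion), 6 (G/A, transition), 8 (G/A, transition), 17 (T/C, transition), 26 (T/C, transition), 31 (A/G, transition), 33 (T/C, transition).
Of the 8 differences, 7 transitions and 1 transversion over 33 sites: P = 7/33 = 0.212121, Q = 1/33 = 0.030303.
d = −0.5·ln(0.545455) − 0.25·ln(0.939394) = −0.5·(-0.606135) − 0.25·(-0.062520) = 0.3187.

0.3187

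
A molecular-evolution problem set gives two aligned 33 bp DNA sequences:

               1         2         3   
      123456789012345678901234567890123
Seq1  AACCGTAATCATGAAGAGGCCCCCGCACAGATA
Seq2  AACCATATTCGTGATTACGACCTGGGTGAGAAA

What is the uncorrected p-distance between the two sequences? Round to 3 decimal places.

0.394

Mismatches occur at site 5 (G→A), site 8 (A→T), site 11 (A→G), site 15 (A→T), site 16 (G→T), site 18 (G→C), site 20 (C→A), site 23 (C→T), site 24 (C→G), site 26 (C→G), site 27 (A→T), site 28 (C→G), site 32 (T→A).
There are 13 differences over 33 sites, so p = 13/33 = 0.394.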